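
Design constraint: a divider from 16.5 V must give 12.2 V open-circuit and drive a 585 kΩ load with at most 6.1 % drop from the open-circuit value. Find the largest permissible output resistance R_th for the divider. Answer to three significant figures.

Loading drop = R_th/(R_th + R_L) ≤ 0.0610, so R_th ≤ R_L · ε/(1−ε) = 585 kΩ × 0.0610/0.9390 = 38.0 kΩ.

R_th ≤ 38.0 kΩ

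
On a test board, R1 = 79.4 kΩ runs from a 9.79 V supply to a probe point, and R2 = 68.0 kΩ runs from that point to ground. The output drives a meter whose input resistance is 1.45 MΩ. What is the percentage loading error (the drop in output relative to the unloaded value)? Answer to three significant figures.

2.46 %

The divider's output (Thévenin) resistance is R1‖R2 = 36.63 kΩ.
Fractional drop under load = R_th/(R_th + R_L) = 36.63 / (36.63 + 1450) = 0.02464.
So the output falls by 2.46 %.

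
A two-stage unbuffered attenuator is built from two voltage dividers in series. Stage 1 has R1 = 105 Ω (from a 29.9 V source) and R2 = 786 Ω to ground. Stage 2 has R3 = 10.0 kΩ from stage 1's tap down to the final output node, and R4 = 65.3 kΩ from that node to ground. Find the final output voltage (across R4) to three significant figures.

V_out ≈ 22.8 V

Stage 2 presents R3+R4 = 75300 Ω as a load on stage 1's tap.
Stage 1's lower leg becomes R2‖(R3+R4) = 777.9 Ω, so V_mid = 29.9 × 777.9/882.9 = 26.34 V.
Stage 2 is itself unloaded: V_out = V_mid × R4/(R3+R4) = 26.34 × 65300/75300 = 22.8 V.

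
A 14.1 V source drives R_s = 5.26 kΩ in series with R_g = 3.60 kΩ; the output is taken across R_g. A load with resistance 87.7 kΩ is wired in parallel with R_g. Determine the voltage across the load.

V_out ≈ 5.59 V

The load sits in parallel with R_g: R_g‖R_L = (3.60 × 87.7) / (3.60 + 87.7) = 3.458 kΩ.
V_out = 14.1 × 3.458 / (5.26 + 3.458) = 14.1 × 3.458/8.718 = 5.59 V.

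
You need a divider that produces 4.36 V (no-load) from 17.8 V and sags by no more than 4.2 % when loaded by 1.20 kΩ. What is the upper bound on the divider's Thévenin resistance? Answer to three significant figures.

Loading drop = R_th/(R_th + R_L) ≤ 0.0420, so R_th ≤ R_L · ε/(1−ε) = 1.20 kΩ × 0.0420/0.9580 = 52.6 Ω.
(Any R1, R2 with R2/(R1+R2) = 0.245 and R1‖R2 ≤ 52.6 Ω will meet the spec.)

R_th ≤ 52.6 Ω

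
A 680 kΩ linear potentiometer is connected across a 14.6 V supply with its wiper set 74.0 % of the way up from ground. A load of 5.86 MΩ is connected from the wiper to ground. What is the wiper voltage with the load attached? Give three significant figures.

V ≈ 10.6 V

The wiper splits the pot into (1−α)R = 176.8 kΩ above and αR = 503.2 kΩ below.
Lower section ‖ load = 463.4 kΩ.
V_wiper = 14.6 × 463.4/(176.8 + 463.4) = 10.6 V.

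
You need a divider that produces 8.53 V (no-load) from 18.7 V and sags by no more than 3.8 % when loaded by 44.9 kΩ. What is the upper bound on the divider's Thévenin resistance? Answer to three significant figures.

Loading drop = R_th/(R_th + R_L) ≤ 0.0380, so R_th ≤ R_L · ε/(1−ε) = 44.9 kΩ × 0.0380/0.9620 = 1.77 kΩ.
(Any R1, R2 with R2/(R1+R2) = 0.456 and R1‖R2 ≤ 1.77 kΩ will meet the spec.)

R_th ≤ 1.77 kΩ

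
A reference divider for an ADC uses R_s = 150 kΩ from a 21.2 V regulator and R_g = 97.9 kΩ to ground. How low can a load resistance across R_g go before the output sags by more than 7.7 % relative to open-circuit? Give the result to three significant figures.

R_L(min) ≈ 710 kΩ

Output resistance R_th = R_s‖R_g = (150 × 97.9)/247.9 = 59.24 kΩ.
The fractional drop is R_th/(R_th + R_L); requiring this ≤ 0.0770 gives R_L ≥ R_th(1/0.0770 − 1) = 59.24 × 11.99 = 710 kΩ.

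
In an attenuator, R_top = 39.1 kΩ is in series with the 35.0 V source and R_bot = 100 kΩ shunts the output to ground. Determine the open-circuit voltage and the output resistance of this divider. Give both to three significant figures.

V_th = 25.2 V, R_th = 28.1 kΩ

V_th is the open-circuit tap voltage: 35.0 × 100/(39.1 + 100) = 25.2 V.
With the supply zeroed, R_top and R_bot appear in parallel from the tap: R_th = R_top‖R_bot = (39.1 × 100)/139.1 = 28.1 kΩ.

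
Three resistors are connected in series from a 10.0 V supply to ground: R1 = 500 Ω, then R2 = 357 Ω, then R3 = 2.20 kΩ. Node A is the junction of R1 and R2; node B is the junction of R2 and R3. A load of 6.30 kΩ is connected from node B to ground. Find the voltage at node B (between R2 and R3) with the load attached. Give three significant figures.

At node B, R3 is in parallel with the load: R3‖R_L = 1631 Ω.
Below node A the resistance is R2 + (R3‖R_L) = 1988 Ω, so V_A = 10.0 × 1988/2488 = 7.990 V.
Then V_B = V_A × (R3‖R_L)/(R2 + R3‖R_L) = 7.990 × 1631/1988 = 6.55 V.

V ≈ 6.55 V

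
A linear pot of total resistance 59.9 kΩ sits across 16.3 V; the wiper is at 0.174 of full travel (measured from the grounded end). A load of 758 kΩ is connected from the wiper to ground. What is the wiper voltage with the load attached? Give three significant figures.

The wiper splits the pot into (1−α)R = 49.48 kΩ above and αR = 10.42 kΩ below.
Lower section ‖ load = 10.28 kΩ.
V_wiper = 16.3 × 10.28/(49.48 + 10.28) = 2.80 V.

V ≈ 2.80 V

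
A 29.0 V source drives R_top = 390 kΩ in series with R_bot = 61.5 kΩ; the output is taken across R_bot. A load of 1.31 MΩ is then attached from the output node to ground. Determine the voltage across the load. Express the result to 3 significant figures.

V_out ≈ 3.80 V

The load sits in parallel with R_bot: R_bot‖R_L = (61.5 × 1310) / (61.5 + 1310) = 58.74 kΩ.
V_out = 29.0 × 58.74 / (390 + 58.74) = 29.0 × 58.74/448.7 = 3.80 V.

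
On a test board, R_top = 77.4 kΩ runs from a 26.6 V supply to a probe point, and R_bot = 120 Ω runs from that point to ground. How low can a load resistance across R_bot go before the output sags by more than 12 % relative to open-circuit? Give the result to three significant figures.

R_L(min) ≈ 879 Ω

Output resistance R_th = R_top‖R_bot = (77400 × 120)/77520 = 119.8 Ω.
The fractional drop is R_th/(R_th + R_L); requiring this ≤ 0.120 gives R_L ≥ R_th(1/0.120 − 1) = 119.8 × 7.333 = 879 Ω.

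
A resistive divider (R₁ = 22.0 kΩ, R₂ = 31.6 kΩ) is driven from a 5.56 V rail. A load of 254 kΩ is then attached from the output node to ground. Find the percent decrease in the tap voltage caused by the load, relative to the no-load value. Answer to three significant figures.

The divider's output (Thévenin) resistance is R₁‖R₂ = 12.97 kΩ.
Fractional drop under load = R_th/(R_th + R_L) = 12.97 / (12.97 + 254) = 0.04858.
So the output falls by 4.86 %.

4.86 %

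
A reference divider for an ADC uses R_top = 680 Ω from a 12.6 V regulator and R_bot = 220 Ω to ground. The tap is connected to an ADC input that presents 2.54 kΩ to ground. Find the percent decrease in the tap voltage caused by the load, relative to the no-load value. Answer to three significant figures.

6.14 %

The divider's output (Thévenin) resistance is R_top‖R_bot = 166.2 Ω.
Fractional drop under load = R_th/(R_th + R_L) = 166.2 / (166.2 + 2540) = 0.06142.
So the output falls by 6.14 %.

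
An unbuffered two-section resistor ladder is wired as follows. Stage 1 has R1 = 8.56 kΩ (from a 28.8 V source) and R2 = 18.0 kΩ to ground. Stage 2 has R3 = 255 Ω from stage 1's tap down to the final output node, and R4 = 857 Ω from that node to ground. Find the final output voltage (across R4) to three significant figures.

V_out ≈ 2.42 V

Stage 2 presents R3+R4 = 1112 Ω as a load on stage 1's tap.
Stage 1's lower leg becomes R2‖(R3+R4) = 1047 Ω, so V_mid = 28.8 × 1047/9607 = 3.140 V.
Stage 2 is itself unloaded: V_out = V_mid × R4/(R3+R4) = 3.140 × 857/1112 = 2.42 V.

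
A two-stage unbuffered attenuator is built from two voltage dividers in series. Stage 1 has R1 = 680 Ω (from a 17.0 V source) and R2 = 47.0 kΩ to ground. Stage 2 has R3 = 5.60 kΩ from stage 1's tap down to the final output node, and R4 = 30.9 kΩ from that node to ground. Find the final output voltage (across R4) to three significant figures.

V_out ≈ 13.9 V

Stage 2 presents R3+R4 = 36500 Ω as a load on stage 1's tap.
Stage 1's lower leg becomes R2‖(R3+R4) = 20540 Ω, so V_mid = 17.0 × 20540/21220 = 16.46 V.
Stage 2 is itself unloaded: V_out = V_mid × R4/(R3+R4) = 16.46 × 30900/36500 = 13.9 V.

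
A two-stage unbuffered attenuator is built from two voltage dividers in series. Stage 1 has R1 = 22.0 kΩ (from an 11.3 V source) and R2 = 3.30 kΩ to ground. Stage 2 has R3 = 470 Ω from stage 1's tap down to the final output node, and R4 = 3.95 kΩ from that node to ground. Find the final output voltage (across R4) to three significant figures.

Stage 2 presents R3+R4 = 4420 Ω as a load on stage 1's tap.
Stage 1's lower leg becomes R2‖(R3+R4) = 1889 Ω, so V_mid = 11.3 × 1889/23890 = 0.8937 V.
Stage 2 is itself unloaded: V_out = V_mid × R4/(R3+R4) = 0.8937 × 3950/4420 = 0.799 V.

V_out ≈ 0.799 V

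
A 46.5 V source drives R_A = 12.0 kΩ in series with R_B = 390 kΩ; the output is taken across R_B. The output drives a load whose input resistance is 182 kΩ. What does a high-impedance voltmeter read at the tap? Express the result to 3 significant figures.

V_out ≈ 42.4 V

The load sits in parallel with R_B: R_B‖R_L = (390 × 182) / (390 + 182) = 124.1 kΩ.
V_out = 46.5 × 124.1 / (12.0 + 124.1) = 46.5 × 124.1/136.1 = 42.4 V.
(Unloaded it would have been 45.1 V.)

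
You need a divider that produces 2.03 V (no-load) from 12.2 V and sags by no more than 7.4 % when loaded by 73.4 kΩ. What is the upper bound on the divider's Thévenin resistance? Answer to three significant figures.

Loading drop = R_th/(R_th + R_L) ≤ 0.0740, so R_th ≤ R_L · ε/(1−ε) = 73.4 kΩ × 0.0740/0.9260 = 5.87 kΩ.
(Any R1, R2 with R2/(R1+R2) = 0.166 and R1‖R2 ≤ 5.87 kΩ will meet the spec.)

R_th ≤ 5.87 kΩ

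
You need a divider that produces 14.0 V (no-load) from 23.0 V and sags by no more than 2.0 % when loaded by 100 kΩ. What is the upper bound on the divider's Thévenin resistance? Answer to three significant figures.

Loading drop = R_th/(R_th + R_L) ≤ 0.0200, so R_th ≤ R_L · ε/(1−ε) = 100 kΩ × 0.0200/0.9800 = 2.04 kΩ.
(Any R1, R2 with R2/(R1+R2) = 0.609 and R1‖R2 ≤ 2.04 kΩ will meet the spec.)

R_th ≤ 2.04 kΩ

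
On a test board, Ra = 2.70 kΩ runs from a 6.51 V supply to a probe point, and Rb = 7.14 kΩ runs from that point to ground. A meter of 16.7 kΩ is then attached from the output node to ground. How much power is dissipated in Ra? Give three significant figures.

Total resistance from the source is Ra + (Rb‖R_L) = 7.702 kΩ, so I = 6.51/7.702 kΩ = 0.8453 mA.
P = I²·Ra = (0.8453 mA)² × 2.70 kΩ = 1.93 mW.

P ≈ 1.93 mW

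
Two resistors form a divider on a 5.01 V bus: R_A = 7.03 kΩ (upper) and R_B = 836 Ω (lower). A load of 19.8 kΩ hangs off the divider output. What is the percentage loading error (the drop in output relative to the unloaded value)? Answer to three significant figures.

3.64 %

The divider's output (Thévenin) resistance is R_A‖R_B = 747.1 Ω.
Fractional drop under load = R_th/(R_th + R_L) = 747.1 / (747.1 + 19800) = 0.03636.
So the output falls by 3.64 %.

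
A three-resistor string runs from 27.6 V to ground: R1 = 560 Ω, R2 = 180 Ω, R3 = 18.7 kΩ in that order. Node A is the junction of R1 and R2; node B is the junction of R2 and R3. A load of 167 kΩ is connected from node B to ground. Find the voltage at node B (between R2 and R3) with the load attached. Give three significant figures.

V ≈ 26.4 V

At node B, R3 is in parallel with the load: R3‖R_L = 16820 Ω.
Below node A the resistance is R2 + (R3‖R_L) = 17000 Ω, so V_A = 27.6 × 17000/17560 = 26.72 V.
Then V_B = V_A × (R3‖R_L)/(R2 + R3‖R_L) = 26.72 × 16820/17000 = 26.4 V.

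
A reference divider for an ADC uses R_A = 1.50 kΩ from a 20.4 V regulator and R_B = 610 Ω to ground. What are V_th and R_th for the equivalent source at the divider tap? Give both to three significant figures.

V_th = 5.90 V, R_th = 434 Ω

V_th is the open-circuit tap voltage: 20.4 × 610/(1500 + 610) = 5.90 V.
With the supply zeroed, R_A and R_B appear in parallel from the tap: R_th = R_A‖R_B = (1500 × 610)/2110 = 434 Ω.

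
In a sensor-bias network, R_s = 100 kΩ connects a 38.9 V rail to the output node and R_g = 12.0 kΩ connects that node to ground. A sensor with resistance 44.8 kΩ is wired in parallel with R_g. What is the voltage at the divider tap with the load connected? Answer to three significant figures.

V_out ≈ 3.36 V

The load sits in parallel with R_g: R_g‖R_L = (12.0 × 44.8) / (12.0 + 44.8) = 9.465 kΩ.
V_out = 38.9 × 9.465 / (100 + 9.465) = 38.9 × 9.465/109.5 = 3.36 V.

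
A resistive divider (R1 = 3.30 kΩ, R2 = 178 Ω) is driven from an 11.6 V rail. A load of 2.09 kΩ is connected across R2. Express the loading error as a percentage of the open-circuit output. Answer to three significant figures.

7.48 %

The divider's output (Thévenin) resistance is R1‖R2 = 168.9 Ω.
Fractional drop under load = R_th/(R_th + R_L) = 168.9 / (168.9 + 2090) = 0.07477.
So the output falls by 7.48 %.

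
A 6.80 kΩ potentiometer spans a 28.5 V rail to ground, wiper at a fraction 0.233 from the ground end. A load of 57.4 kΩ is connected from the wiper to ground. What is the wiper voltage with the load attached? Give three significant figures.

V ≈ 6.50 V

The wiper splits the pot into (1−α)R = 5.216 kΩ above and αR = 1.584 kΩ below.
Lower section ‖ load = 1.542 kΩ.
V_wiper = 28.5 × 1.542/(5.216 + 1.542) = 6.50 V.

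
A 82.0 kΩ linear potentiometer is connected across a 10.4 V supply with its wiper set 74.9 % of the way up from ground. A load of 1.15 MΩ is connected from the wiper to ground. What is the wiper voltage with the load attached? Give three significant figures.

V ≈ 7.69 V

The wiper splits the pot into (1−α)R = 20.58 kΩ above and αR = 61.42 kΩ below.
Lower section ‖ load = 58.30 kΩ.
V_wiper = 10.4 × 58.30/(20.58 + 58.30) = 7.69 V.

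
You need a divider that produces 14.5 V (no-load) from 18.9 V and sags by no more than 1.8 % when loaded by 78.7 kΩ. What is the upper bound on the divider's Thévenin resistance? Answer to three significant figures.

R_th ≤ 1.44 kΩ

Loading drop = R_th/(R_th + R_L) ≤ 0.0180, so R_th ≤ R_L · ε/(1−ε) = 78.7 kΩ × 0.0180/0.9820 = 1.44 kΩ.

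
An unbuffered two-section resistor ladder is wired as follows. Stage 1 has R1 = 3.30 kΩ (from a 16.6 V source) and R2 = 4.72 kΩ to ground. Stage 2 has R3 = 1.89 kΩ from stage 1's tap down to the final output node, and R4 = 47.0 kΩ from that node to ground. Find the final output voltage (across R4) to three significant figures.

Stage 2 presents R3+R4 = 48.89 kΩ as a load on stage 1's tap.
Stage 1's lower leg becomes R2‖(R3+R4) = 4.304 kΩ, so V_mid = 16.6 × 4.304/7.604 = 9.396 V.
Stage 2 is itself unloaded: V_out = V_mid × R4/(R3+R4) = 9.396 × 47.0/48.89 = 9.03 V.

V_out ≈ 9.03 V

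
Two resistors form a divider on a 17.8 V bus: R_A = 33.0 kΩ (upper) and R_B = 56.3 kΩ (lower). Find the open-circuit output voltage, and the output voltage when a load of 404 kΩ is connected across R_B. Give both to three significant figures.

Unloaded: 11.2 V; loaded: 10.7 V

Open-circuit: V = 17.8 × 56.3/(33.0 + 56.3) = 11.2 V.
With the load, R_B becomes R_B‖R_L = 49.41 kΩ, so V = 17.8 × 49.41/82.41 = 10.7 V.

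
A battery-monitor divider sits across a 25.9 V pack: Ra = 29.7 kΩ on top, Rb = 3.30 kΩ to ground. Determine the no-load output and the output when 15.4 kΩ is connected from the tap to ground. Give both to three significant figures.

Unloaded: 2.59 V; loaded: 2.17 V

Open-circuit: V = 25.9 × 3.30/(29.7 + 3.30) = 2.59 V.
With the load, Rb becomes Rb‖R_L = 2.718 kΩ, so V = 25.9 × 2.718/32.42 = 2.17 V.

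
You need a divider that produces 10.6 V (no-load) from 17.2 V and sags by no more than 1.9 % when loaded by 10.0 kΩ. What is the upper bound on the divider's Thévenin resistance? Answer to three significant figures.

R_th ≤ 194 Ω

Loading drop = R_th/(R_th + R_L) ≤ 0.0190, so R_th ≤ R_L · ε/(1−ε) = 10.0 kΩ × 0.0190/0.9810 = 194 Ω.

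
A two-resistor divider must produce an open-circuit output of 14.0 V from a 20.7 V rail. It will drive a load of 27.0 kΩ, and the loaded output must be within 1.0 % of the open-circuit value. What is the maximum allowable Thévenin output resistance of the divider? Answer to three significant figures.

R_th ≤ 273 Ω

Loading drop = R_th/(R_th + R_L) ≤ 0.0100, so R_th ≤ R_L · ε/(1−ε) = 27.0 kΩ × 0.0100/0.9900 = 273 Ω.
(Any R1, R2 with R2/(R1+R2) = 0.676 and R1‖R2 ≤ 273 Ω will meet the spec.)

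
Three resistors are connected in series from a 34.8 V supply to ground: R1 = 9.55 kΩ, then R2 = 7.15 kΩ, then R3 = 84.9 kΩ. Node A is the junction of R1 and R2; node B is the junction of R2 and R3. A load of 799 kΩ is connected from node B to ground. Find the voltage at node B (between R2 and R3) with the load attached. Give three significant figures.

V ≈ 28.6 V

At node B, R3 is in parallel with the load: R3‖R_L = 76.75 kΩ.
Below node A the resistance is R2 + (R3‖R_L) = 83.90 kΩ, so V_A = 34.8 × 83.90/93.45 = 31.24 V.
Then V_B = V_A × (R3‖R_L)/(R2 + R3‖R_L) = 31.24 × 76.75/83.90 = 28.6 V.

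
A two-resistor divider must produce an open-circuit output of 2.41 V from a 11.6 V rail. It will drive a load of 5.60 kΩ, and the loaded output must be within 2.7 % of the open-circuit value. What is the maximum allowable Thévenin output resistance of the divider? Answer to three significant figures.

Loading drop = R_th/(R_th + R_L) ≤ 0.0270, so R_th ≤ R_L · ε/(1−ε) = 5.60 kΩ × 0.0270/0.9730 = 155 Ω.
(Any R1, R2 with R2/(R1+R2) = 0.208 and R1‖R2 ≤ 155 Ω will meet the spec.)

R_th ≤ 155 Ω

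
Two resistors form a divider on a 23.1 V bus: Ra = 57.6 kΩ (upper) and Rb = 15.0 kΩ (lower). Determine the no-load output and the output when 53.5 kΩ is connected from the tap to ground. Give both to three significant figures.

Unloaded: 4.77 V; loaded: 3.90 V

Open-circuit: V = 23.1 × 15.0/(57.6 + 15.0) = 4.77 V.
With the load, Rb becomes Rb‖R_L = 11.72 kΩ, so V = 23.1 × 11.72/69.32 = 3.90 V.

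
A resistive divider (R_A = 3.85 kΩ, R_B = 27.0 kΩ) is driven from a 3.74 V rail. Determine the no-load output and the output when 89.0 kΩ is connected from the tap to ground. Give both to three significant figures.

Open-circuit: V = 3.74 × 27.0/(3.85 + 27.0) = 3.27 V.
With the load, R_B becomes R_B‖R_L = 20.72 kΩ, so V = 3.74 × 20.72/24.57 = 3.15 V.

Unloaded: 3.27 V; loaded: 3.15 V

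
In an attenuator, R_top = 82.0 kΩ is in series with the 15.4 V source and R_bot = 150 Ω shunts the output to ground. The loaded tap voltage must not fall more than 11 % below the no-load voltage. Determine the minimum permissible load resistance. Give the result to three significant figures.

Output resistance R_th = R_top‖R_bot = (82000 × 150)/82150 = 149.7 Ω.
The fractional drop is R_th/(R_th + R_L); requiring this ≤ 0.110 gives R_L ≥ R_th(1/0.110 − 1) = 149.7 × 8.091 = 1.21 kΩ.

R_L(min) ≈ 1.21 kΩ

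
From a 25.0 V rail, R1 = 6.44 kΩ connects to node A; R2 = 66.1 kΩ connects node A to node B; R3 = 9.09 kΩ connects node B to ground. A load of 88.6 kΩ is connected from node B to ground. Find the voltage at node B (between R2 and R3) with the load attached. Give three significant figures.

At node B, R3 is in parallel with the load: R3‖R_L = 8.244 kΩ.
Below node A the resistance is R2 + (R3‖R_L) = 74.34 kΩ, so V_A = 25.0 × 74.34/80.78 = 23.01 V.
Then V_B = V_A × (R3‖R_L)/(R2 + R3‖R_L) = 23.01 × 8.244/74.34 = 2.55 V.

V ≈ 2.55 V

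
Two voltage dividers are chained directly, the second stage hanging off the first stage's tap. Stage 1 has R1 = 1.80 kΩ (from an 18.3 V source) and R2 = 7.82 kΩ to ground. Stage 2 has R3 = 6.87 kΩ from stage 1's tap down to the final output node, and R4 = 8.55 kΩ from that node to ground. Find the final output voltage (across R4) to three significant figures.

Stage 2 presents R3+R4 = 15.42 kΩ as a load on stage 1's tap.
Stage 1's lower leg becomes R2‖(R3+R4) = 5.189 kΩ, so V_mid = 18.3 × 5.189/6.989 = 13.59 V.
Stage 2 is itself unloaded: V_out = V_mid × R4/(R3+R4) = 13.59 × 8.55/15.42 = 7.53 V.

V_out ≈ 7.53 V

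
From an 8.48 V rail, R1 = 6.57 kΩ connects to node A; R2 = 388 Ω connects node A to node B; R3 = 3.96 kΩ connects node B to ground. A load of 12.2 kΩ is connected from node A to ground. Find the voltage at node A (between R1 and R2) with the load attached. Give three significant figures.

V ≈ 2.78 V

Below node A the series string R2+R3 = 4348 Ω sits in parallel with the 12200 Ω load: 3206 Ω.
V_A = 8.48 × 3206/(6570 + 3206) = 2.78 V.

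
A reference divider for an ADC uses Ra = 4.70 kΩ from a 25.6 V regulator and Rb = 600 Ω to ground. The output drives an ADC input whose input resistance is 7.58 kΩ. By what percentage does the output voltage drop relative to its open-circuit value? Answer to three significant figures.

6.56 %

The divider's output (Thévenin) resistance is Ra‖Rb = 532.1 Ω.
Fractional drop under load = R_th/(R_th + R_L) = 532.1 / (532.1 + 7580) = 0.06559.
So the output falls by 6.56 %.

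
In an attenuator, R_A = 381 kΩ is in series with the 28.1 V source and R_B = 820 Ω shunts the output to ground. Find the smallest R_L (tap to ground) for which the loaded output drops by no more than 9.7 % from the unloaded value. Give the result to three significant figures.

R_L(min) ≈ 7.62 kΩ

Output resistance R_th = R_A‖R_B = (381000 × 820)/381800 = 818.2 Ω.
The fractional drop is R_th/(R_th + R_L); requiring this ≤ 0.0970 gives R_L ≥ R_th(1/0.0970 − 1) = 818.2 × 9.309 = 7.62 kΩ.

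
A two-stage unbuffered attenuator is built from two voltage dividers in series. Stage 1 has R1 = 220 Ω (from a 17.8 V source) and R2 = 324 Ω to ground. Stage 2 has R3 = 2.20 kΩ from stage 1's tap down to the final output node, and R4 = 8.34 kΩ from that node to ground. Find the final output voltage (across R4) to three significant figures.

Stage 2 presents R3+R4 = 10540 Ω as a load on stage 1's tap.
Stage 1's lower leg becomes R2‖(R3+R4) = 314.3 Ω, so V_mid = 17.8 × 314.3/534.3 = 10.47 V.
Stage 2 is itself unloaded: V_out = V_mid × R4/(R3+R4) = 10.47 × 8340/10540 = 8.29 V.

V_out ≈ 8.29 V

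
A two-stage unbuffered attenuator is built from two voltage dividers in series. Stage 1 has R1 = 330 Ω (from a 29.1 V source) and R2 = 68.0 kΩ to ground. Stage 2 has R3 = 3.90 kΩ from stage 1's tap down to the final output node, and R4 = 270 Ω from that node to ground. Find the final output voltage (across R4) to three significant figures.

V_out ≈ 1.74 V

Stage 2 presents R3+R4 = 4170 Ω as a load on stage 1's tap.
Stage 1's lower leg becomes R2‖(R3+R4) = 3929 Ω, so V_mid = 29.1 × 3929/4259 = 26.85 V.
Stage 2 is itself unloaded: V_out = V_mid × R4/(R3+R4) = 26.85 × 270/4170 = 1.74 V.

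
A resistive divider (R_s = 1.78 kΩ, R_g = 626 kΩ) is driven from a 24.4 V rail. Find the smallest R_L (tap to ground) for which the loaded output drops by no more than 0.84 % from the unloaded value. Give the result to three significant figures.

Output resistance R_th = R_s‖R_g = (1.78 × 626)/627.8 = 1.775 kΩ.
The fractional drop is R_th/(R_th + R_L); requiring this ≤ 0.00840 gives R_L ≥ R_th(1/0.00840 − 1) = 1.775 × 118.0 = 210 kΩ.

R_L(min) ≈ 210 kΩ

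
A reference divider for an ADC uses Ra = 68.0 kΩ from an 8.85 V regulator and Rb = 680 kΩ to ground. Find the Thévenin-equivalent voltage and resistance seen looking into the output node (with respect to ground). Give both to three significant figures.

V_th is the open-circuit tap voltage: 8.85 × 680/(68.0 + 680) = 8.05 V.
With the supply zeroed, Ra and Rb appear in parallel from the tap: R_th = Ra‖Rb = (68.0 × 680)/748.0 = 61.8 kΩ.

V_th = 8.05 V, R_th = 61.8 kΩ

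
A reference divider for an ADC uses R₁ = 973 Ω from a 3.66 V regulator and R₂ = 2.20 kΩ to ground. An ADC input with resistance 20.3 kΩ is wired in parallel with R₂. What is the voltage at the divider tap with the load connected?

V_out ≈ 2.46 V

The load sits in parallel with R₂: R₂‖R_L = (2200 × 20300) / (2200 + 20300) = 1985 Ω.
V_out = 3.66 × 1985 / (973 + 1985) = 3.66 × 1985/2958 = 2.46 V.
(Unloaded it would have been 2.54 V.)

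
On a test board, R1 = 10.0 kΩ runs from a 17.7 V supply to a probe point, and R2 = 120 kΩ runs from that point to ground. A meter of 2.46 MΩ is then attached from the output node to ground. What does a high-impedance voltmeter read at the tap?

V_out ≈ 16.3 V

The load sits in parallel with R2: R2‖R_L = (120 × 2460) / (120 + 2460) = 114.4 kΩ.
V_out = 17.7 × 114.4 / (10.0 + 114.4) = 17.7 × 114.4/124.4 = 16.3 V.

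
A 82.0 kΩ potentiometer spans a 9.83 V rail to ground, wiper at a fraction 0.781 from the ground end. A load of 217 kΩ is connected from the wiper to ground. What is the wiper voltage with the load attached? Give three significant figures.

The wiper splits the pot into (1−α)R = 17.96 kΩ above and αR = 64.04 kΩ below.
Lower section ‖ load = 49.45 kΩ.
V_wiper = 9.83 × 49.45/(17.96 + 49.45) = 7.21 V.

V ≈ 7.21 V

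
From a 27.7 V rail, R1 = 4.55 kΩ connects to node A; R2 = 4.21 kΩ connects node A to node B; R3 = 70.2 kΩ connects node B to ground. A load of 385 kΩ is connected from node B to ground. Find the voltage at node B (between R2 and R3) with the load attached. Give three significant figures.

V ≈ 24.1 V

At node B, R3 is in parallel with the load: R3‖R_L = 59.37 kΩ.
Below node A the resistance is R2 + (R3‖R_L) = 63.58 kΩ, so V_A = 27.7 × 63.58/68.13 = 25.85 V.
Then V_B = V_A × (R3‖R_L)/(R2 + R3‖R_L) = 25.85 × 59.37/63.58 = 24.1 V.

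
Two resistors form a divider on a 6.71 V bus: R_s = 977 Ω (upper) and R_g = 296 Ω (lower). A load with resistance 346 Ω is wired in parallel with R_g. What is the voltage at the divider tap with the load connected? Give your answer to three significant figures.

V_out ≈ 0.942 V

The load sits in parallel with R_g: R_g‖R_L = (296 × 346) / (296 + 346) = 159.5 Ω.
V_out = 6.71 × 159.5 / (977 + 159.5) = 6.71 × 159.5/1137 = 0.942 V.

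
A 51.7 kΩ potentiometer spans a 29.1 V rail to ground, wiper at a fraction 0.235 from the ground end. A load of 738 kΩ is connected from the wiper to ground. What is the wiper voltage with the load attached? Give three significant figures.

The wiper splits the pot into (1−α)R = 39.55 kΩ above and αR = 12.15 kΩ below.
Lower section ‖ load = 11.95 kΩ.
V_wiper = 29.1 × 11.95/(39.55 + 11.95) = 6.75 V.

V ≈ 6.75 V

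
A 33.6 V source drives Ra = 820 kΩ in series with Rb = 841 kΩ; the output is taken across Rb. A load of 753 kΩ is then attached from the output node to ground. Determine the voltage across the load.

V_out ≈ 11.0 V

The load sits in parallel with Rb: Rb‖R_L = (841 × 753) / (841 + 753) = 397.3 kΩ.
V_out = 33.6 × 397.3 / (820 + 397.3) = 33.6 × 397.3/1217 = 11.0 V.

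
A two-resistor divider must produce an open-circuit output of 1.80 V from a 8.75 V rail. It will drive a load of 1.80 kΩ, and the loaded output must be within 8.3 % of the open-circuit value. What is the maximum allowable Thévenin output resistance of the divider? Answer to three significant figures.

R_th ≤ 163 Ω

Loading drop = R_th/(R_th + R_L) ≤ 0.0830, so R_th ≤ R_L · ε/(1−ε) = 1.80 kΩ × 0.0830/0.9170 = 163 Ω.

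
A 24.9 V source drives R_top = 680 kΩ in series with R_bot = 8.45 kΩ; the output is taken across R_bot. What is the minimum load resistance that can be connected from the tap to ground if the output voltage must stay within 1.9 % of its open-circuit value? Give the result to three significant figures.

Output resistance R_th = R_top‖R_bot = (680 × 8.45)/688.5 = 8.346 kΩ.
The fractional drop is R_th/(R_th + R_L); requiring this ≤ 0.0190 gives R_L ≥ R_th(1/0.0190 − 1) = 8.346 × 51.63 = 431 kΩ.

R_L(min) ≈ 431 kΩ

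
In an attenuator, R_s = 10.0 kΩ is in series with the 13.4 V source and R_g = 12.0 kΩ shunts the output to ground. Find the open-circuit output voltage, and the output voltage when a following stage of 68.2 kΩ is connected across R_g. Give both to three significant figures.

Unloaded: 7.31 V; loaded: 6.77 V

Open-circuit: V = 13.4 × 12.0/(10.0 + 12.0) = 7.31 V.
With the load, R_g becomes R_g‖R_L = 10.20 kΩ, so V = 13.4 × 10.20/20.20 = 6.77 V.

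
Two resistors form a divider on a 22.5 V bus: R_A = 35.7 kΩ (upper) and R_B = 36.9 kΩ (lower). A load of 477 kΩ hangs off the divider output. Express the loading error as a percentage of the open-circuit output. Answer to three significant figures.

3.66 %

The divider's output (Thévenin) resistance is R_A‖R_B = 18.15 kΩ.
Fractional drop under load = R_th/(R_th + R_L) = 18.15 / (18.15 + 477) = 0.03665.
So the output falls by 3.66 %.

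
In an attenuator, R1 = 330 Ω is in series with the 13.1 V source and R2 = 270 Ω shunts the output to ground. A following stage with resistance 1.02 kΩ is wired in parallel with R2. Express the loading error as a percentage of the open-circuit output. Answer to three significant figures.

12.7 %

Unloaded V = 13.1 × 270/600.0 = 5.8950 V.
Loaded: R2‖R_L = 213.5 Ω, giving V = 13.1 × 213.5/543.5 = 5.1458 V.
Drop = (5.8950 − 5.1458) / 5.8950 = 12.7 %.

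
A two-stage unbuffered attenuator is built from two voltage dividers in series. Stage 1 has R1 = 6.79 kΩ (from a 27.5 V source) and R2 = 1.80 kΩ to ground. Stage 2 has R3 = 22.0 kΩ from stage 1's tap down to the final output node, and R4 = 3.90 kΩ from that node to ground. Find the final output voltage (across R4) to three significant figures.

V_out ≈ 0.823 V

Stage 2 presents R3+R4 = 25.90 kΩ as a load on stage 1's tap.
Stage 1's lower leg becomes R2‖(R3+R4) = 1.683 kΩ, so V_mid = 27.5 × 1.683/8.473 = 5.462 V.
Stage 2 is itself unloaded: V_out = V_mid × R4/(R3+R4) = 5.462 × 3.90/25.90 = 0.823 V.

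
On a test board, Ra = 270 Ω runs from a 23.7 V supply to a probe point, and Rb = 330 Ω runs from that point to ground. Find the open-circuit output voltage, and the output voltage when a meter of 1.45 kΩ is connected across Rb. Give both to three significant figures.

Open-circuit: V = 23.7 × 330/(270 + 330) = 13.0 V.
With the load, Rb becomes Rb‖R_L = 268.8 Ω, so V = 23.7 × 268.8/538.8 = 11.8 V.

Unloaded: 13.0 V; loaded: 11.8 V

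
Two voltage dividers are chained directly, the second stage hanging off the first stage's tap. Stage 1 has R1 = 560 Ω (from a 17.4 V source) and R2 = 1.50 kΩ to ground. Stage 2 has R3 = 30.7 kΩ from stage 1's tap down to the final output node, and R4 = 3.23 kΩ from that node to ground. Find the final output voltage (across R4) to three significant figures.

V_out ≈ 1.19 V

Stage 2 presents R3+R4 = 33930 Ω as a load on stage 1's tap.
Stage 1's lower leg becomes R2‖(R3+R4) = 1436 Ω, so V_mid = 17.4 × 1436/1996 = 12.52 V.
Stage 2 is itself unloaded: V_out = V_mid × R4/(R3+R4) = 12.52 × 3230/33930 = 1.19 V.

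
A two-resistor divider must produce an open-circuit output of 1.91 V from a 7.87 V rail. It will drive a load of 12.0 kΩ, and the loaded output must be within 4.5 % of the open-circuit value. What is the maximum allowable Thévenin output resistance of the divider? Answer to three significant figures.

R_th ≤ 565 Ω

Loading drop = R_th/(R_th + R_L) ≤ 0.0450, so R_th ≤ R_L · ε/(1−ε) = 12.0 kΩ × 0.0450/0.9550 = 565 Ω.
(Any R1, R2 with R2/(R1+R2) = 0.243 and R1‖R2 ≤ 565 Ω will meet the spec.)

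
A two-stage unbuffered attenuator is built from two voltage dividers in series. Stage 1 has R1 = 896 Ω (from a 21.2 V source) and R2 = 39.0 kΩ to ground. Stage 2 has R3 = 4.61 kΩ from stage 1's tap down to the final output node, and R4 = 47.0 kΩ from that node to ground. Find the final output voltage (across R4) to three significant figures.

V_out ≈ 18.6 V

Stage 2 presents R3+R4 = 51610 Ω as a load on stage 1's tap.
Stage 1's lower leg becomes R2‖(R3+R4) = 22210 Ω, so V_mid = 21.2 × 22210/23110 = 20.38 V.
Stage 2 is itself unloaded: V_out = V_mid × R4/(R3+R4) = 20.38 × 47000/51610 = 18.6 V.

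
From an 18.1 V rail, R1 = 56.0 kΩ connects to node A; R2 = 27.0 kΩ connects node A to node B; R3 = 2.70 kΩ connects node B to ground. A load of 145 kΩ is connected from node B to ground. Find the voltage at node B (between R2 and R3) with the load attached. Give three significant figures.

At node B, R3 is in parallel with the load: R3‖R_L = 2.651 kΩ.
Below node A the resistance is R2 + (R3‖R_L) = 29.65 kΩ, so V_A = 18.1 × 29.65/85.65 = 6.266 V.
Then V_B = V_A × (R3‖R_L)/(R2 + R3‖R_L) = 6.266 × 2.651/29.65 = 0.560 V.

V ≈ 0.560 V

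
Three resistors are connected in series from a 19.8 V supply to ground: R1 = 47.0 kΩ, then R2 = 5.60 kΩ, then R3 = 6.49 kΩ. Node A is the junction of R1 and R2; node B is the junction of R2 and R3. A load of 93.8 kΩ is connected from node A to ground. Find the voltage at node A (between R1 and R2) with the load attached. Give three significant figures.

Below node A the series string R2+R3 = 12.09 kΩ sits in parallel with the 93.8 kΩ load: 10.71 kΩ.
V_A = 19.8 × 10.71/(47.0 + 10.71) = 3.67 V.

V ≈ 3.67 V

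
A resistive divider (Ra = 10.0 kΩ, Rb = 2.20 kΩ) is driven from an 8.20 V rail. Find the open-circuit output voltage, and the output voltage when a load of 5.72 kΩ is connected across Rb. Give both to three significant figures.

Open-circuit: V = 8.20 × 2.20/(10.0 + 2.20) = 1.48 V.
With the load, Rb becomes Rb‖R_L = 1.589 kΩ, so V = 8.20 × 1.589/11.59 = 1.12 V.

Unloaded: 1.48 V; loaded: 1.12 V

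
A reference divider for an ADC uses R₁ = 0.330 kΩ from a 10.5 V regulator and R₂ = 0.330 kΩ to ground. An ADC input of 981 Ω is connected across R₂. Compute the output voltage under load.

V_out ≈ 4.49 V

The load sits in parallel with R₂: R₂‖R_L = (330 × 981) / (330 + 981) = 246.9 Ω.
V_out = 10.5 × 246.9 / (330 + 246.9) = 10.5 × 246.9/576.9 = 4.49 V.
(Unloaded it would have been 5.25 V.)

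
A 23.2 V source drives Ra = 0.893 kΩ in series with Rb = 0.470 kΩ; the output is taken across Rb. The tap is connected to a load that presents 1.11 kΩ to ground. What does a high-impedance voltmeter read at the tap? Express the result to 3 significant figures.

The load sits in parallel with Rb: Rb‖R_L = (470 × 1110) / (470 + 1110) = 330.2 Ω.
V_out = 23.2 × 330.2 / (893 + 330.2) = 23.2 × 330.2/1223 = 6.26 V.

V_out ≈ 6.26 V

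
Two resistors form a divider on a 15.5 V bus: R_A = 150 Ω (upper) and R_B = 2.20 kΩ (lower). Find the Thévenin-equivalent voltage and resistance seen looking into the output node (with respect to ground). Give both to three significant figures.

V_th = 14.5 V, R_th = 140 Ω

V_th is the open-circuit tap voltage: 15.5 × 2200/(150 + 2200) = 14.5 V.
With the supply zeroed, R_A and R_B appear in parallel from the tap: R_th = R_A‖R_B = (150 × 2200)/2350 = 140 Ω.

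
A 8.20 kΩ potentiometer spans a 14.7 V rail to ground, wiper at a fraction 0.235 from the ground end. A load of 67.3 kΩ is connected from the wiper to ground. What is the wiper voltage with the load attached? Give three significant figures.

The wiper splits the pot into (1−α)R = 6.273 kΩ above and αR = 1.927 kΩ below.
Lower section ‖ load = 1.873 kΩ.
V_wiper = 14.7 × 1.873/(6.273 + 1.873) = 3.38 V.

V ≈ 3.38 V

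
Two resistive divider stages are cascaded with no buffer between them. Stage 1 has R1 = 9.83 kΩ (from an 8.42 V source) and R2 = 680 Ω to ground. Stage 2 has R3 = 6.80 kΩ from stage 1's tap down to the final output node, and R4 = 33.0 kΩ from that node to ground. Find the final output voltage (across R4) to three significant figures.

Stage 2 presents R3+R4 = 39800 Ω as a load on stage 1's tap.
Stage 1's lower leg becomes R2‖(R3+R4) = 668.6 Ω, so V_mid = 8.42 × 668.6/10500 = 0.5362 V.
Stage 2 is itself unloaded: V_out = V_mid × R4/(R3+R4) = 0.5362 × 33000/39800 = 0.445 V.

V_out ≈ 0.445 V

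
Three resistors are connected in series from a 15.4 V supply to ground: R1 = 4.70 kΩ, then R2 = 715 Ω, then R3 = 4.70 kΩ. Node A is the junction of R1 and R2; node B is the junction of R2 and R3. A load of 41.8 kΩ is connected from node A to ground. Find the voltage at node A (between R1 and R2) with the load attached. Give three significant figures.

Below node A the series string R2+R3 = 5415 Ω sits in parallel with the 41800 Ω load: 4794 Ω.
V_A = 15.4 × 4794/(4700 + 4794) = 7.78 V.

V ≈ 7.78 V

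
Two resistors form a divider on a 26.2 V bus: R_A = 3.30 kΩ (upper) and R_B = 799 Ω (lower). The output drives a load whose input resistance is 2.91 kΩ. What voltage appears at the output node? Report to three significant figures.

The load sits in parallel with R_B: R_B‖R_L = (799 × 2910) / (799 + 2910) = 626.9 Ω.
V_out = 26.2 × 626.9 / (3300 + 626.9) = 26.2 × 626.9/3927 = 4.18 V.

V_out ≈ 4.18 V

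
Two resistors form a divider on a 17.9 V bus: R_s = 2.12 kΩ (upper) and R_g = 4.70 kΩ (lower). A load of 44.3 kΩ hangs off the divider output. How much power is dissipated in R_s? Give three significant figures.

Total resistance from the source is R_s + (R_g‖R_L) = 6.369 kΩ, so I = 17.9/6.369 kΩ = 2.810 mA.
P = I²·R_s = (2.810 mA)² × 2.12 kΩ = 16.7 mW.

P ≈ 16.7 mW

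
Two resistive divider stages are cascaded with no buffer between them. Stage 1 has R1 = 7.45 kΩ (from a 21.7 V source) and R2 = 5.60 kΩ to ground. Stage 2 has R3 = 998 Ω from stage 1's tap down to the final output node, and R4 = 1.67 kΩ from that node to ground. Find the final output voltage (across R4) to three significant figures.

Stage 2 presents R3+R4 = 2668 Ω as a load on stage 1's tap.
Stage 1's lower leg becomes R2‖(R3+R4) = 1807 Ω, so V_mid = 21.7 × 1807/9257 = 4.236 V.
Stage 2 is itself unloaded: V_out = V_mid × R4/(R3+R4) = 4.236 × 1670/2668 = 2.65 V.

V_out ≈ 2.65 V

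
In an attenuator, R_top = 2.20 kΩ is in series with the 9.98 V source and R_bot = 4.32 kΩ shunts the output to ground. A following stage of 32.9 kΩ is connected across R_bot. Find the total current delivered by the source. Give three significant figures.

R_bot‖R_L = 3.819 kΩ, so the source sees R_top + R_bot‖R_L = 6.019 kΩ.
I = 9.98 V / 6.019 kΩ = 1.66 mA.

I ≈ 1.66 mA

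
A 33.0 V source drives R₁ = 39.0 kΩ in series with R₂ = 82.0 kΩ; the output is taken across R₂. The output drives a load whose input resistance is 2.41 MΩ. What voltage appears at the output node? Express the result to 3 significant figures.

V_out ≈ 22.1 V

The load sits in parallel with R₂: R₂‖R_L = (82.0 × 2410) / (82.0 + 2410) = 79.30 kΩ.
V_out = 33.0 × 79.30 / (39.0 + 79.30) = 33.0 × 79.30/118.3 = 22.1 V.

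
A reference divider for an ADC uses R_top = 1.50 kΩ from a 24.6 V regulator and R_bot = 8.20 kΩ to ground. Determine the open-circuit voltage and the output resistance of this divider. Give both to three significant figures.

V_th is the open-circuit tap voltage: 24.6 × 8.20/(1.50 + 8.20) = 20.8 V.
With the supply zeroed, R_top and R_bot appear in parallel from the tap: R_th = R_top‖R_bot = (1.50 × 8.20)/9.700 = 1.27 kΩ.

V_th = 20.8 V, R_th = 1.27 kΩ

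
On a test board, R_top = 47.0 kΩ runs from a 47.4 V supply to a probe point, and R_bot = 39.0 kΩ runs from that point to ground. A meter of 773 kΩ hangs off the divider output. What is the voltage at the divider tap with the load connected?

The load sits in parallel with R_bot: R_bot‖R_L = (39.0 × 773) / (39.0 + 773) = 37.13 kΩ.
V_out = 47.4 × 37.13 / (47.0 + 37.13) = 47.4 × 37.13/84.13 = 20.9 V.

V_out ≈ 20.9 V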